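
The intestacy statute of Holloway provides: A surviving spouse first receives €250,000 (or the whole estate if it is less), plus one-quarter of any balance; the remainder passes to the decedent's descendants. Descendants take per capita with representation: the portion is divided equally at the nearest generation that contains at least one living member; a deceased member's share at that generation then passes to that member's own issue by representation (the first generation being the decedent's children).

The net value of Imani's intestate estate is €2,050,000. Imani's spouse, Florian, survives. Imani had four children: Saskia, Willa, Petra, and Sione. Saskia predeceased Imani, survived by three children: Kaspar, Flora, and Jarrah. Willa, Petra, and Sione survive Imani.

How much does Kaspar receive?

Kaspar receives €112,500.

Florian first takes €250,000, leaving a balance of €1,800,000. Florian then takes one-quarter of the balance (€450,000), for a total of €700,000. The remaining €1,350,000 passes to the descendants.
The descendants' portion (€1,350,000) is divided into 4 shares of €337,500: Willa, Petra, and Sione each take €337,500; Saskia's €337,500 share passes to Saskia's issue.
Saskia's share (€337,500) is divided into 3 shares of €112,500: Kaspar, Flora, and Jarrah each take €112,500.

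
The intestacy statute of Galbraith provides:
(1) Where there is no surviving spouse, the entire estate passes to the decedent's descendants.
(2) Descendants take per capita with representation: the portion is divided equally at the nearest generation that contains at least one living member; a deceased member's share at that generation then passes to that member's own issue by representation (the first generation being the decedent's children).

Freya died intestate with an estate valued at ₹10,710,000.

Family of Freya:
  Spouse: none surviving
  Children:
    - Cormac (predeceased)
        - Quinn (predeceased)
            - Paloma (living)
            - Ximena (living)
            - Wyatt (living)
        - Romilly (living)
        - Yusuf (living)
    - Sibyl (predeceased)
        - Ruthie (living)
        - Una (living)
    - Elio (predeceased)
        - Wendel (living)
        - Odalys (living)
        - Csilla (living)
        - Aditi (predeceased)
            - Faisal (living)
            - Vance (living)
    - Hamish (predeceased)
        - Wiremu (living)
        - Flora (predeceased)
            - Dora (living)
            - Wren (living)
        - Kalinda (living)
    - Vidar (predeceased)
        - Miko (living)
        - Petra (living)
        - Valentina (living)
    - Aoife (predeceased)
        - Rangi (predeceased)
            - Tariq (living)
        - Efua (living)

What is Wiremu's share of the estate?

Wiremu receives ₹630,000.

The entire ₹10,710,000 passes to the descendants.
No child survives, so the initial division is made at the grandchildren's generation.
That amount (₹10,710,000) is divided into 17 shares of ₹630,000: Romilly, Yusuf, Ruthie, Una, Wendel, Odalys, Csilla, Wiremu, Kalinda, Miko, Petra, Valentina, and Efua each take ₹630,000; Quinn's ₹630,000 share passes to Quinn's issue; Aditi's ₹630,000 share passes to Aditi's issue; Flora's ₹630,000 share passes to Flora's issue; Rangi's ₹630,000 share passes to Rangi's issue.
Quinn's share (₹630,000) is divided into 3 shares of ₹210,000: Paloma, Ximena, and Wyatt each take ₹210,000.
Aditi's share (₹630,000) is divided into 2 shares of ₹315,000: Faisal and Vance each take ₹315,000.
Flora's share (₹630,000) is divided into 2 shares of ₹315,000: Dora and Wren each take ₹315,000.
Rangi's share (₹630,000) passes entirely to Tariq.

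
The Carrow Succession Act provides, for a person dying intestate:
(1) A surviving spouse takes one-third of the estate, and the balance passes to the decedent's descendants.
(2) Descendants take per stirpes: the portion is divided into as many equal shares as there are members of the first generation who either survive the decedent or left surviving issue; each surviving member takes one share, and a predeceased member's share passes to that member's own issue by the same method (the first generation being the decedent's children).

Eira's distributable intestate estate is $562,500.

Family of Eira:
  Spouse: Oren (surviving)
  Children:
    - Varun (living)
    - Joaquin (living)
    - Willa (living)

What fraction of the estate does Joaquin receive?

Oren takes one-third of $562,500 = $187,500. The remaining $375,000 passes to the descendants.
The descendants' portion ($375,000) is divided into 3 shares of $125,000: Varun, Joaquin, and Willa each take $125,000.

Joaquin receives 2/9 of the estate.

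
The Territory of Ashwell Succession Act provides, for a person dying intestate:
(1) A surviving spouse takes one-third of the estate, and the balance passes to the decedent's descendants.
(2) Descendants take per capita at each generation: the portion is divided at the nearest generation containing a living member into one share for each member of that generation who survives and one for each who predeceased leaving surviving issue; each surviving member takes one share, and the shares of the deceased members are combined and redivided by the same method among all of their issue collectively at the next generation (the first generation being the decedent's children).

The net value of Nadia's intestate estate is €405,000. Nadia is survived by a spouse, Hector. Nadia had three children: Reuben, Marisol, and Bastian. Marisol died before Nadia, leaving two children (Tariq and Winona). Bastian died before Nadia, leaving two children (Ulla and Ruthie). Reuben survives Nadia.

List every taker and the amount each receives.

Hector takes one-third of €405,000 = €135,000. The remaining €270,000 passes to the descendants.
The descendants' portion (€270,000) is divided at the children's generation into 3 shares of €90,000. Reuben takes €90,000. The 2 shares of the deceased (Marisol and Bastian) are combined into a pool of €180,000.
That pool (€180,000) is divided at the grandchildren's generation equally among Tariq, Winona, Ulla, and Ruthie: €45,000 each.

Hector: €135,000; Reuben: €90,000; Tariq: €45,000; Winona: €45,000; Ulla: €45,000; Ruthie: €45,000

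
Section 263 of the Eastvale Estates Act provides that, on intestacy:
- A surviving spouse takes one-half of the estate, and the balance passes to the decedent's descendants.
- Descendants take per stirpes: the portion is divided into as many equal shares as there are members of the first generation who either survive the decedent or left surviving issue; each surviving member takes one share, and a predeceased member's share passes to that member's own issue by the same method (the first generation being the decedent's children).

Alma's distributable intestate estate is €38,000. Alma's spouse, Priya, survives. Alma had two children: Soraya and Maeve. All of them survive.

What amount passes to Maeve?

Priya takes one-half of €38,000 = €19,000. The remaining €19,000 passes to the descendants.
The descendants' portion (€19,000) is divided into 2 shares of €9,500: Soraya and Maeve each take €9,500.

Maeve receives €9,500.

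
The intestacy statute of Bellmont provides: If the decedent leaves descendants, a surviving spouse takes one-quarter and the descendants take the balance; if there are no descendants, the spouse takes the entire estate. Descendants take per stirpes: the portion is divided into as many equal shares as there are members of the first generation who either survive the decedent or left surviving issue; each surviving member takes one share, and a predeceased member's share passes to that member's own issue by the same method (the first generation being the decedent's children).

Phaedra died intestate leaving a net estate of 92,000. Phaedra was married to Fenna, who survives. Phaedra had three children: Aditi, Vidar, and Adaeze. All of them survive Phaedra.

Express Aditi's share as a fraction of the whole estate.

Aditi receives 1/4 of the estate.

Fenna takes one-quarter of 92,000 = 23,000. The remaining 69,000 passes to the descendants.
The descendants' portion (69,000) is divided into 3 shares of 23,000: Aditi, Vidar, and Adaeze each take 23,000.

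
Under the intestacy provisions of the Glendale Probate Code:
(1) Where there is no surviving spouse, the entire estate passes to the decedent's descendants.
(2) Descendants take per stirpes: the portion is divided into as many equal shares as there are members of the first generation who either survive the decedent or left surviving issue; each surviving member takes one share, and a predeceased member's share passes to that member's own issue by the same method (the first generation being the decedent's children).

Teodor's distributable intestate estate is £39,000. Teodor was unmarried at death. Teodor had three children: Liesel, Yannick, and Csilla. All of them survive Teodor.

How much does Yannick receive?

Yannick receives £13,000.

The entire £39,000 passes to the descendants.
That amount (£39,000) is divided into 3 shares of £13,000: Liesel, Yannick, and Csilla each take £13,000.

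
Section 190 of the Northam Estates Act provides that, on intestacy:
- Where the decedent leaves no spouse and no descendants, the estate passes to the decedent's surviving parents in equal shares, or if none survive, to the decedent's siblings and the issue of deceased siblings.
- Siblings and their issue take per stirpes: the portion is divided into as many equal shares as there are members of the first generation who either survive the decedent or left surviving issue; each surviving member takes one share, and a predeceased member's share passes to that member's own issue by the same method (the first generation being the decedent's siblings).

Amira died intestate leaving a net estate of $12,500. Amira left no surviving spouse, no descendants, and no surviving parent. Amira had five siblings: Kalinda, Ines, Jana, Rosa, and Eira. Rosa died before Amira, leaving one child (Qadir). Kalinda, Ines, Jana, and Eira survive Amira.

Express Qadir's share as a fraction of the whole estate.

Qadir receives 1/5 of the estate.

The entire $12,500 passes to the siblings and their issue.
That amount ($12,500) is divided into 5 shares of $2,500: Kalinda, Ines, Jana, and Eira each take $2,500; Rosa's $2,500 share passes to Rosa's issue.
Rosa's share ($2,500) passes entirely to Qadir.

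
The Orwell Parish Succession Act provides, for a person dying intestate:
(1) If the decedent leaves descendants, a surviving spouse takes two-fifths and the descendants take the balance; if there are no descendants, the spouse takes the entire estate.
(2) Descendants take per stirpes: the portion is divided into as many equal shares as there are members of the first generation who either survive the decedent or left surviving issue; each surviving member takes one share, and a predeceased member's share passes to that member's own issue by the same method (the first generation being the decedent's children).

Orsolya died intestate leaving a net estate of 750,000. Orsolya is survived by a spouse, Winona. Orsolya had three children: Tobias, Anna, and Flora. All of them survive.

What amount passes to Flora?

Flora receives 150,000.

Winona takes two-fifths of 750,000 = 300,000. The remaining 450,000 passes to the descendants.
The descendants' portion (450,000) is divided into 3 shares of 150,000: Tobias, Anna, and Flora each take 150,000.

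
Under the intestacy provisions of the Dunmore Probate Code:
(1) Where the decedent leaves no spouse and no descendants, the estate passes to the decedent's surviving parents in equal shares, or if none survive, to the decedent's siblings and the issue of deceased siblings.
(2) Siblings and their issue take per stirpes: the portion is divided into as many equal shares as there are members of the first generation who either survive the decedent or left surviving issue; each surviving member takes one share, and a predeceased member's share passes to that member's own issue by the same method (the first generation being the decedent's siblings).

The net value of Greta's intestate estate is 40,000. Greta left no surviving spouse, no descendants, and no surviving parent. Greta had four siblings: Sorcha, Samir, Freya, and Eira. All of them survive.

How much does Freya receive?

Freya receives 10,000.

The entire 40,000 passes to the siblings and their issue.
That amount (40,000) is divided into 4 shares of 10,000: Sorcha, Samir, Freya, and Eira each take 10,000.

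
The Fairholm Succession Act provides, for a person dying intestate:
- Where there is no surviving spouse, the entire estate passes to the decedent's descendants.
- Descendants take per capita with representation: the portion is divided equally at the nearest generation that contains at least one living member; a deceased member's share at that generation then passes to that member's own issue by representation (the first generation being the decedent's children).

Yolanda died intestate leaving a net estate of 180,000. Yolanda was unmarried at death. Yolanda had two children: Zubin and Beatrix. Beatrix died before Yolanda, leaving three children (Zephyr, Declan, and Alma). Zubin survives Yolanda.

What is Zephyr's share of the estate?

The entire 180,000 passes to the descendants.
That amount (180,000) is divided into 2 shares of 90,000: Zubin takes 90,000; Beatrix's 90,000 share passes to Beatrix's issue.
Beatrix's share (90,000) is divided into 3 shares of 30,000: Zephyr, Declan, and Alma each take 30,000.

Zephyr receives 30,000.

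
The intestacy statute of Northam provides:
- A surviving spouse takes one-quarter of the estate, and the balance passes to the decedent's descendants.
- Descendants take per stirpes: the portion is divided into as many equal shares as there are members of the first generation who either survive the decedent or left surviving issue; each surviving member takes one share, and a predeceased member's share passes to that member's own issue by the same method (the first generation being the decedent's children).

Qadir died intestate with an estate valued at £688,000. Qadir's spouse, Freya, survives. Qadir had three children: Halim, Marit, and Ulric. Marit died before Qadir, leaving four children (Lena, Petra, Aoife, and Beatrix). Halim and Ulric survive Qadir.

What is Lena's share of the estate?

Lena receives £43,000.

Freya takes one-quarter of £688,000 = £172,000. The remaining £516,000 passes to the descendants.
The descendants' portion (£516,000) is divided into 3 shares of £172,000: Halim and Ulric each take £172,000; Marit's £172,000 share passes to Marit's issue.
Marit's share (£172,000) is divided into 4 shares of £43,000: Lena, Petra, Aoife, and Beatrix each take £43,000.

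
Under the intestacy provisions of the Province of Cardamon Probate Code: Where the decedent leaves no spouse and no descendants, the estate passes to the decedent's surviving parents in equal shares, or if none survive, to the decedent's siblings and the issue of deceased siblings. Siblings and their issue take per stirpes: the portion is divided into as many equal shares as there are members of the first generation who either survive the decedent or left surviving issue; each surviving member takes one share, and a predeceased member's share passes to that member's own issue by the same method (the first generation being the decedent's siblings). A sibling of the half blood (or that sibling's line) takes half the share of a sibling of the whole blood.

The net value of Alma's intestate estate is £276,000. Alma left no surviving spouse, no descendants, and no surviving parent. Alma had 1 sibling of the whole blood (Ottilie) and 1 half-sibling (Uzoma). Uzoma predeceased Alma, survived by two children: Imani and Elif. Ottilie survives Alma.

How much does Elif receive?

The entire £276,000 passes to the siblings and their issue.
Counting each half-blood sibling's line as half a unit, there are 3/2 units in £276,000, so one unit is £184,000. Whole-blood lines (Ottilie) take £184,000 each; half-blood lines (Uzoma) take £92,000 each.
Uzoma's share (£92,000) is divided into 2 shares of £46,000: Imani and Elif each take £46,000.

Elif receives £46,000.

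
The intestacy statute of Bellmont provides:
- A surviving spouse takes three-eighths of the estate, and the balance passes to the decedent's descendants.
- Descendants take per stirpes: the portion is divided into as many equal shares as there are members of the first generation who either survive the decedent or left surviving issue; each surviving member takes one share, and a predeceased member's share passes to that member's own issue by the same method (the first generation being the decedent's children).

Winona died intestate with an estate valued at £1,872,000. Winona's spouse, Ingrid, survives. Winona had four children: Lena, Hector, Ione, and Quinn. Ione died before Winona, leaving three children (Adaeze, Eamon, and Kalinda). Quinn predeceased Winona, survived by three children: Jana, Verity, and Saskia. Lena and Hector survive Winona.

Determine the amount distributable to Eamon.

Ingrid takes three-eighths of £1,872,000 = £702,000. The remaining £1,170,000 passes to the descendants.
The descendants' portion (£1,170,000) is divided into 4 shares of £292,500: Lena and Hector each take £292,500; Ione's £292,500 share passes to Ione's issue; Quinn's £292,500 share passes to Quinn's issue.
Ione's share (£292,500) is divided into 3 shares of £97,500: Adaeze, Eamon, and Kalinda each take £97,500.
Quinn's share (£292,500) is divided into 3 shares of £97,500: Jana, Verity, and Saskia each take £97,500.

Eamon receives £97,500.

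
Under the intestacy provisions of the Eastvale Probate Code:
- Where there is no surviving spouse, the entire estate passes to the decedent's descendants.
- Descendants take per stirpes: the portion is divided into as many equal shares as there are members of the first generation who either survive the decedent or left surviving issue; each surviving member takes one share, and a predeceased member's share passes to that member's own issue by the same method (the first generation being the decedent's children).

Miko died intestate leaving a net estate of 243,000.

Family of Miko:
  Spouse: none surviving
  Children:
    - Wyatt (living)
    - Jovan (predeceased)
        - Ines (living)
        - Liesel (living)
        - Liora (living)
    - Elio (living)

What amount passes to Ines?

Ines receives 27,000.

The entire 243,000 passes to the descendants.
That amount (243,000) is divided into 3 shares of 81,000: Wyatt and Elio each take 81,000; Jovan's 81,000 share passes to Jovan's issue.
Jovan's share (81,000) is divided into 3 shares of 27,000: Ines, Liesel, and Liora each take 27,000.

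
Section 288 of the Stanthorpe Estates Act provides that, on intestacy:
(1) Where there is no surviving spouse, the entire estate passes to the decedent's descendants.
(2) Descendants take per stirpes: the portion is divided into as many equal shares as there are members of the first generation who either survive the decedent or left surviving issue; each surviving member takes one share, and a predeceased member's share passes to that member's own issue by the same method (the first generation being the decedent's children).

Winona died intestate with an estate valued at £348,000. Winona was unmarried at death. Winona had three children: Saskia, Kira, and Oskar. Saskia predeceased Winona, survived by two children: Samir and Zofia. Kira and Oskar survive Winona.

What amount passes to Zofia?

Zofia receives £58,000.

The entire £348,000 passes to the descendants.
That amount (£348,000) is divided into 3 shares of £116,000: Kira and Oskar each take £116,000; Saskia's £116,000 share passes to Saskia's issue.
Saskia's share (£116,000) is divided into 2 shares of £58,000: Samir and Zofia each take £58,000.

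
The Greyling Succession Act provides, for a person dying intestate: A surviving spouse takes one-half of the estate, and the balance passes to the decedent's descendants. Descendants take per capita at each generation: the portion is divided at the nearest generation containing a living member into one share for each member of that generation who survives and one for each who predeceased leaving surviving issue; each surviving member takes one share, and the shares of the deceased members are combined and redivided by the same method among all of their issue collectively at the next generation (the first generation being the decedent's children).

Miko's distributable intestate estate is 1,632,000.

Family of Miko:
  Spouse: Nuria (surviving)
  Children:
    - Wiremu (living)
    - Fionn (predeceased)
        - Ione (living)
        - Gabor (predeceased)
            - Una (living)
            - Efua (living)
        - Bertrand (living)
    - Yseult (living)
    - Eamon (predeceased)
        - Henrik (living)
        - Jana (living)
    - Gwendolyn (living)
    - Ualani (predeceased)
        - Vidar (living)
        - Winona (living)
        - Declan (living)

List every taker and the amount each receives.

Nuria takes one-half of 1,632,000 = 816,000. The remaining 816,000 passes to the descendants.
The descendants' portion (816,000) is divided at the children's generation into 6 shares of 136,000. Wiremu, Yseult, and Gwendolyn each take 136,000. The 3 shares of the deceased (Fionn, Eamon, and Ualani) are combined into a pool of 408,000.
That pool (408,000) is divided at the grandchildren's generation into 8 shares of 51,000. Ione, Bertrand, Henrik, Jana, Vidar, Winona, and Declan each take 51,000. The remaining share for the deceased Gabor (51,000) is carried to the next generation.
That pool (51,000) is divided at the great-grandchildren's generation equally among Una and Efua: 25,500 each.

Nuria: 816,000; Wiremu: 136,000; Ione: 51,000; Una: 25,500; Efua: 25,500; Bertrand: 51,000; Yseult: 136,000; Henrik: 51,000; Jana: 51,000; Gwendolyn: 136,000; Vidar: 51,000; Winona: 51,000; Declan: 51,000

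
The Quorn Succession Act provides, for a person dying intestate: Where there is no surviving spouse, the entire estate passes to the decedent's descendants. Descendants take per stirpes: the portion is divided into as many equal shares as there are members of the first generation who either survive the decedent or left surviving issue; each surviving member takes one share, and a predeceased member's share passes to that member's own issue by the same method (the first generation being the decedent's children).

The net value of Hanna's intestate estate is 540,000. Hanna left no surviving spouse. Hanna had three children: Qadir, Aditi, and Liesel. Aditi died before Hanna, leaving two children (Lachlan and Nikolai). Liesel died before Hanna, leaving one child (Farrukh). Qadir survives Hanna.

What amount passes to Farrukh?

The entire 540,000 passes to the descendants.
That amount (540,000) is divided into 3 shares of 180,000: Qadir takes 180,000; Aditi's 180,000 share passes to Aditi's issue; Liesel's 180,000 share passes to Liesel's issue.
Aditi's share (180,000) is divided into 2 shares of 90,000: Lachlan and Nikolai each take 90,000.
Liesel's share (180,000) passes entirely to Farrukh.

Farrukh receives 180,000.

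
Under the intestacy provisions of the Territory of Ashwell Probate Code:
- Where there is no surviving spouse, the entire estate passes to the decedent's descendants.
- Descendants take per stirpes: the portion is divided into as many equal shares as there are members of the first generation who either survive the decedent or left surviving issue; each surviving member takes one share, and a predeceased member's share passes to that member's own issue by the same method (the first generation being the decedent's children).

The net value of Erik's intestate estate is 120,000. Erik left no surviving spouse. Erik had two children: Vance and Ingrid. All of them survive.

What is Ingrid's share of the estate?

Ingrid receives 60,000.

The entire 120,000 passes to the descendants.
That amount (120,000) is divided into 2 shares of 60,000: Vance and Ingrid each take 60,000.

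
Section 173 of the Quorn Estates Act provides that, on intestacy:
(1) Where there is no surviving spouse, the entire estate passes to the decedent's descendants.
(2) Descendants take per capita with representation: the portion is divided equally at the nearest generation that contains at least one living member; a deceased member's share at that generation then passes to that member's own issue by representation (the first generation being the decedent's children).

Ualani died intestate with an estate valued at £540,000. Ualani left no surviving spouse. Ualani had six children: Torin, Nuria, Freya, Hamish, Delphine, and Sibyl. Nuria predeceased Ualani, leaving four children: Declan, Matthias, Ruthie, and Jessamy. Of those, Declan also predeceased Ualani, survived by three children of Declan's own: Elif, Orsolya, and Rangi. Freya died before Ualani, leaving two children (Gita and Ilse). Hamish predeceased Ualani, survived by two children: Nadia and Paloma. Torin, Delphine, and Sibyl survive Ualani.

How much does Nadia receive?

Nadia receives £45,000.

The entire £540,000 passes to the descendants.
That amount (£540,000) is divided into 6 shares of £90,000: Torin, Delphine, and Sibyl each take £90,000; Nuria's £90,000 share passes to Nuria's issue; Freya's £90,000 share passes to Freya's issue; Hamish's £90,000 share passes to Hamish's issue.
Nuria's share (£90,000) is divided into 4 shares of £22,500: Matthias, Ruthie, and Jessamy each take £22,500; Declan's £22,500 share passes to Declan's issue.
Declan's share (£22,500) is divided into 3 shares of £7,500: Elif, Orsolya, and Rangi each take £7,500.
Freya's share (£90,000) is divided into 2 shares of £45,000: Gita and Ilse each take £45,000.
Hamish's share (£90,000) is divided into 2 shares of £45,000: Nadia and Paloma each take £45,000.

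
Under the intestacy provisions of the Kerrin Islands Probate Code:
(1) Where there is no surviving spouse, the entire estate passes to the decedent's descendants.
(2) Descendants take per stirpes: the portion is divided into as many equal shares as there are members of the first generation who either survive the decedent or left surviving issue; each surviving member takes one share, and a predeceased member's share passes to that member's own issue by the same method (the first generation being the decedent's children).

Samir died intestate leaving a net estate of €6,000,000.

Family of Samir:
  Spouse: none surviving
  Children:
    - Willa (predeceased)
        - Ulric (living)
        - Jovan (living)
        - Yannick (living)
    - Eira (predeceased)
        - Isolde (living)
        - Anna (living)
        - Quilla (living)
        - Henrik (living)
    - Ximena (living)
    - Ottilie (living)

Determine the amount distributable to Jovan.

The entire €6,000,000 passes to the descendants.
That amount (€6,000,000) is divided into 4 shares of €1,500,000: Ximena and Ottilie each take €1,500,000; Willa's €1,500,000 share passes to Willa's issue; Eira's €1,500,000 share passes to Eira's issue.
Willa's share (€1,500,000) is divided into 3 shares of €500,000: Ulric, Jovan, and Yannick each take €500,000.
Eira's share (€1,500,000) is divided into 4 shares of €375,000: Isolde, Anna, Quilla, and Henrik each take €375,000.

Jovan receives €500,000.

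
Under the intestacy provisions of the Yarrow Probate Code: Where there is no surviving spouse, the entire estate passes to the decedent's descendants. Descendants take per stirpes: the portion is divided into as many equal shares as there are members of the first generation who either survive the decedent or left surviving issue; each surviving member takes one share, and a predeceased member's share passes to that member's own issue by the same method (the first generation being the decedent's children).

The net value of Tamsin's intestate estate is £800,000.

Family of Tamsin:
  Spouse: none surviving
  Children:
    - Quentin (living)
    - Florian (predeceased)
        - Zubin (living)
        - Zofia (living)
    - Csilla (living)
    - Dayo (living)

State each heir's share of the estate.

The entire £800,000 passes to the descendants.
That amount (£800,000) is divided into 4 shares of £200,000: Quentin, Csilla, and Dayo each take £200,000; Florian's £200,000 share passes to Florian's issue.
Florian's share (£200,000) is divided into 2 shares of £100,000: Zubin and Zofia each take £100,000.

Quentin: £200,000; Zubin: £100,000; Zofia: £100,000; Csilla: £200,000; Dayo: £200,000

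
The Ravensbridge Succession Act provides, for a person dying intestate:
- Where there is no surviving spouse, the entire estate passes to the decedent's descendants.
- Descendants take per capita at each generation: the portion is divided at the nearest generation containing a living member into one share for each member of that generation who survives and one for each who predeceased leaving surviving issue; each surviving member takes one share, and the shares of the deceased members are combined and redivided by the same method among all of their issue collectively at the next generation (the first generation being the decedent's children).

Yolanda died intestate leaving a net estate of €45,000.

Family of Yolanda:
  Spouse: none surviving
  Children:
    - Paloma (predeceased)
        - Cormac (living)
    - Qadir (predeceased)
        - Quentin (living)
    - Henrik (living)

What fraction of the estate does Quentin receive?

The entire €45,000 passes to the descendants.
That amount (€45,000) is divided at the children's generation into 3 shares of €15,000. Henrik takes €15,000. The 2 shares of the deceased (Paloma and Qadir) are combined into a pool of €30,000.
That pool (€30,000) is divided at the grandchildren's generation equally among Cormac and Quentin: €15,000 each.

Quentin receives 1/3 of the estate.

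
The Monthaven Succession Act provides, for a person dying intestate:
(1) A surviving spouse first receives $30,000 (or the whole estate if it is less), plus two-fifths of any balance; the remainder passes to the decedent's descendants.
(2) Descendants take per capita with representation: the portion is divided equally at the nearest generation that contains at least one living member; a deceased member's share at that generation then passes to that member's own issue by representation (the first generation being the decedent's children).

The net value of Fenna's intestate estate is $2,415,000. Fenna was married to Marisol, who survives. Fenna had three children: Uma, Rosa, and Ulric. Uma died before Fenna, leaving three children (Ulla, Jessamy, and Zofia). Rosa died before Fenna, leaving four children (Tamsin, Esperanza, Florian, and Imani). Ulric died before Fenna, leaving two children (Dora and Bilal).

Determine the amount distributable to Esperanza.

Esperanza receives $159,000.

Marisol first takes $30,000, leaving a balance of $2,385,000. Marisol then takes two-fifths of the balance ($954,000), for a total of $984,000. The remaining $1,431,000 passes to the descendants.
No child survives, so the initial division is made at the grandchildren's generation.
The descendants' portion ($1,431,000) is divided into 9 shares of $159,000: Ulla, Jessamy, Zofia, Tamsin, Esperanza, Florian, Imani, Dora, and Bilal each take $159,000.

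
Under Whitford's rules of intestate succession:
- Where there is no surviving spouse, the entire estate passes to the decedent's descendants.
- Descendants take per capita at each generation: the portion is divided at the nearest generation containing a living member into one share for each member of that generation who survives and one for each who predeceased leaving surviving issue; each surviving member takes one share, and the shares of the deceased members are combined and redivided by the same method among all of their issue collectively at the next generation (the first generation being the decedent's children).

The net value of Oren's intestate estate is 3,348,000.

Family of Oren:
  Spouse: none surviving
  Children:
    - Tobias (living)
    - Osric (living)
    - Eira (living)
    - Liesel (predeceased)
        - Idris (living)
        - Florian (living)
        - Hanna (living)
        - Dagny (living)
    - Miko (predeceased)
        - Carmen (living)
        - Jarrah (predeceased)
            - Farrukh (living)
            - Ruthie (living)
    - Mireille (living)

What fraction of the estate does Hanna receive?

Hanna receives 1/18 of the estate.

The entire 3,348,000 passes to the descendants.
That amount (3,348,000) is divided at the children's generation into 6 shares of 558,000. Tobias, Osric, Eira, and Mireille each take 558,000. The 2 shares of the deceased (Liesel and Miko) are combined into a pool of 1,116,000.
That pool (1,116,000) is divided at the grandchildren's generation into 6 shares of 186,000. Idris, Florian, Hanna, Dagny, and Carmen each take 186,000. The remaining share for the deceased Jarrah (186,000) is carried to the next generation.
That pool (186,000) is divided at the great-grandchildren's generation equally among Farrukh and Ruthie: 93,000 each.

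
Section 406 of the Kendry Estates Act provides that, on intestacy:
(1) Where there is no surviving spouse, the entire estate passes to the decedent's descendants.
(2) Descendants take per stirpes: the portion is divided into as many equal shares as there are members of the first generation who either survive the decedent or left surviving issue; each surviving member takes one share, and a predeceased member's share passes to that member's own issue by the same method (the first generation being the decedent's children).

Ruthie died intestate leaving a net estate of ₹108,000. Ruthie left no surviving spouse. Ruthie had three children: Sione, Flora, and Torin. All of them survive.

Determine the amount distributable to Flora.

The entire ₹108,000 passes to the descendants.
That amount (₹108,000) is divided into 3 shares of ₹36,000: Sione, Flora, and Torin each take ₹36,000.

Flora receives ₹36,000.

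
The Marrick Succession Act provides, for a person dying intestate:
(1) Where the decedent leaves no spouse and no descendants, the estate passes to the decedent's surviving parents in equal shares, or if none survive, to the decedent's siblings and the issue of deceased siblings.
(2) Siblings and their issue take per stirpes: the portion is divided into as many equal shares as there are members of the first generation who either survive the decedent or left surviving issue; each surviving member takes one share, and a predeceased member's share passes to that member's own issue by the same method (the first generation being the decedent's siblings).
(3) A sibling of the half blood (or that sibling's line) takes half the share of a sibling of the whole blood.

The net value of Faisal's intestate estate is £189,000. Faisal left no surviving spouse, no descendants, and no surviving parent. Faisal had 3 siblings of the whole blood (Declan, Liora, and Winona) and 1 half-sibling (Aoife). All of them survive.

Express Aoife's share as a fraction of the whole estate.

Aoife receives 1/7 of the estate.

The entire £189,000 passes to the siblings and their issue.
Counting each half-blood sibling's line as half a unit, there are 7/2 units in £189,000, so one unit is £54,000. Whole-blood lines (Declan, Liora, and Winona) take £54,000 each; half-blood lines (Aoife) take £27,000 each.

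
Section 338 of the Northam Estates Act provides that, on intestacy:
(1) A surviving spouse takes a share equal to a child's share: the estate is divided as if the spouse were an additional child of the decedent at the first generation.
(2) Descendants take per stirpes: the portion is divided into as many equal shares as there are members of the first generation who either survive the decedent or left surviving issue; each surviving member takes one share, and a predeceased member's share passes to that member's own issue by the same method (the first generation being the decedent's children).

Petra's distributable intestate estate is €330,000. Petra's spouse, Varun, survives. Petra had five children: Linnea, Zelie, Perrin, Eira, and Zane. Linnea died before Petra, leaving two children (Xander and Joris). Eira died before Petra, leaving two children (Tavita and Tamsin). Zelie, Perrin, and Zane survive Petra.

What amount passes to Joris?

Joris receives €27,500.

The spouse counts as an additional share at the children's level, so there are 6 primary shares of €55,000. Varun takes one such share (€55,000).
The children's combined portion (€275,000) is divided into 5 shares of €55,000: Zelie, Perrin, and Zane each take €55,000; Linnea's €55,000 share passes to Linnea's issue; Eira's €55,000 share passes to Eira's issue.
Linnea's share (€55,000) is divided into 2 shares of €27,500: Xander and Joris each take €27,500.
Eira's share (€55,000) is divided into 2 shares of €27,500: Tavita and Tamsin each take €27,500.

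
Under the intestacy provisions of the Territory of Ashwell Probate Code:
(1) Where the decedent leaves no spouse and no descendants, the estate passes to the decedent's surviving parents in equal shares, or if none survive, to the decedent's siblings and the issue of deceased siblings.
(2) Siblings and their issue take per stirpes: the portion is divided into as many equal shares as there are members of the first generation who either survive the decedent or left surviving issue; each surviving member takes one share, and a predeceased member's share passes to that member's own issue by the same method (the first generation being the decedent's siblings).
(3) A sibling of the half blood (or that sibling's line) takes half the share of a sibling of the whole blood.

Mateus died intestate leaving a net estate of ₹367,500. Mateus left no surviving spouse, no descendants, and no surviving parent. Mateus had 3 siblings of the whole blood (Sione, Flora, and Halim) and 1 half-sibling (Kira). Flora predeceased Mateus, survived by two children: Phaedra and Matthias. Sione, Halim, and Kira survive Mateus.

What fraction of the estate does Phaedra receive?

Phaedra receives 1/7 of the estate.

The entire ₹367,500 passes to the siblings and their issue.
Counting each half-blood sibling's line as half a unit, there are 7/2 units in ₹367,500, so one unit is ₹105,000. Whole-blood lines (Sione, Flora, and Halim) take ₹105,000 each; half-blood lines (Kira) take ₹52,500 each.
Flora's share (₹105,000) is divided into 2 shares of ₹52,500: Phaedra and Matthias each take ₹52,500.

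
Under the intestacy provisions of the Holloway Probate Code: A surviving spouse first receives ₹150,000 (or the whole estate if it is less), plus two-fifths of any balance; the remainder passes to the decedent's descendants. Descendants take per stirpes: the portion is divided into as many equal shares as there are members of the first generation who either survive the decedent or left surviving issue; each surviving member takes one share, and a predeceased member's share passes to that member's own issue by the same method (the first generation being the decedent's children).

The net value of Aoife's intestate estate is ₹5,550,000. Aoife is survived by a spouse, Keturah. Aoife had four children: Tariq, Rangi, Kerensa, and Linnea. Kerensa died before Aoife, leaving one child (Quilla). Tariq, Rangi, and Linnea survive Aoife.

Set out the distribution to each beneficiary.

Keturah: ₹2,310,000; Tariq: ₹810,000; Rangi: ₹810,000; Quilla: ₹810,000; Linnea: ₹810,000

Keturah first takes ₹150,000, leaving a balance of ₹5,400,000. Keturah then takes two-fifths of the balance (₹2,160,000), for a total of ₹2,310,000. The remaining ₹3,240,000 passes to the descendants.
The descendants' portion (₹3,240,000) is divided into 4 shares of ₹810,000: Tariq, Rangi, and Linnea each take ₹810,000; Kerensa's ₹810,000 share passes to Kerensa's issue.
Kerensa's share (₹810,000) passes entirely to Quilla.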